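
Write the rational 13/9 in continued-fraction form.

[1; 2, 4]

Run the Euclidean algorithm on 13 and 9; the successive quotients are the partial quotients a_0, a_1, ... (each step inverts the fractional part left over by the previous one):
  13 = 1*9 + 4, so a_0 = 1.
  9 = 2*4 + 1, so a_1 = 2.
  4 = 4*1 + 0, so a_2 = 4.
The remainder reaches 0 after 3 divisions, so the expansion has 3 partial quotients, read off in order.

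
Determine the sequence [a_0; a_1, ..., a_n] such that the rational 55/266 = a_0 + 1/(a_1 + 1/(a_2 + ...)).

[0; 4, 1, 5, 9]

Run the Euclidean algorithm on 55 and 266; the successive quotients are the partial quotients a_0, a_1, ... (each step inverts the fractional part left over by the previous one):
  55 = 0*266 + 55, so a_0 = 0.
  266 = 4*55 + 46, so a_1 = 4.
  55 = 1*46 + 9, so a_2 = 1.
  46 = 5*9 + 1, so a_3 = 5.
  9 = 9*1 + 0, so a_4 = 9.
The remainder reaches 0 after 5 divisions, so the expansion has 5 partial quotients, read off in order.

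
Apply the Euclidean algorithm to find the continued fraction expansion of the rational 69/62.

Run the Euclidean algorithm on 69 and 62; the successive quotients are the partial quotients a_0, a_1, ... (each step inverts the fractional part left over by the previous one):
  69 = 1*62 + 7, so a_0 = 1.
  62 = 8*7 + 6, so a_1 = 8.
  7 = 1*6 + 1, so a_2 = 1.
  6 = 6*1 + 0, so a_3 = 6.
The remainder reaches 0 after 4 divisions, so the expansion has 4 partial quotients, read off in order.

[1; 8, 1, 6]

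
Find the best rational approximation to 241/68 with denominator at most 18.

39/11

Expand x = 241/68 as a continued fraction with the Euclidean algorithm:
  241 = 3*68 + 37, so a_0 = 3.
  68 = 1*37 + 31, so a_1 = 1.
  37 = 1*31 + 6, so a_2 = 1.
  31 = 5*6 + 1, so a_3 = 5.
  6 = 6*1 + 0, so a_4 = 6.
so x = [3; 1, 1, 5, 6].
Convergents (p_i = a_i*p_{i-1} + p_{i-2}, q_i = a_i*q_{i-1} + q_{i-2} with p_{-2}=0, p_{-1}=1, q_{-2}=1, q_{-1}=0), until the denominator exceeds 18:
  i=0: a_0=3, p_0 = 3*1 + 0 = 3, q_0 = 3*0 + 1 = 1.
  i=1: a_1=1, p_1 = 1*3 + 1 = 4, q_1 = 1*1 + 0 = 1.
  i=2: a_2=1, p_2 = 1*4 + 3 = 7, q_2 = 1*1 + 1 = 2.
  i=3: a_3=5, p_3 = 5*7 + 4 = 39, q_3 = 5*2 + 1 = 11.
  i=4: a_4=6, p_4 = 6*39 + 7 = 241, q_4 = 6*11 + 2 = 68.
q_4 = 68 > 18, so the last convergent with denominator <= 18 is p_3/q_3 = 39/11.
The closest fraction with denominator <= 18 is either p_3/q_3 or the intermediate fraction (k*p_3 + p_2)/(k*q_3 + q_2) with the largest k >= 1 whose denominator stays <= 18; these approach x as k grows, and every other convergent or intermediate fraction in range is farther away.
Largest k: floor((18 - q_2)/q_3) = floor((18 - 2)/11) = 1.
That gives (1*39 + 7)/(1*11 + 2) = 46/13.
Compare the errors: |x - 39/11| = |241*11 - 39*68|/(68*11) = 1/748, and |x - 46/13| = |241*13 - 46*68|/(68*13) = 5/884.
Cross-multiplying, 1*884 = 884 < 3740 = 5*748, so 1/748 is smaller: the convergent 39/11 is closer to x than 46/13.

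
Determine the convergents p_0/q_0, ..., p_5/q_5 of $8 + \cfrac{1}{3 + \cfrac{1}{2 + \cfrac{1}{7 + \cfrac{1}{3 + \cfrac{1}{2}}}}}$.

8/1, 25/3, 58/7, 431/52, 1351/163, 3133/378

Using the convergent recurrence p_i = a_i*p_{i-1} + p_{i-2}, q_i = a_i*q_{i-1} + q_{i-2} with p_{-2}=0, p_{-1}=1, q_{-2}=1, q_{-1}=0:
  i=0: a_0=8, p_0 = 8*1 + 0 = 8, q_0 = 8*0 + 1 = 1.
  i=1: a_1=3, p_1 = 3*8 + 1 = 25, q_1 = 3*1 + 0 = 3.
  i=2: a_2=2, p_2 = 2*25 + 8 = 58, q_2 = 2*3 + 1 = 7.
  i=3: a_3=7, p_3 = 7*58 + 25 = 431, q_3 = 7*7 + 3 = 52.
  i=4: a_4=3, p_4 = 3*431 + 58 = 1351, q_4 = 3*52 + 7 = 163.
  i=5: a_5=2, p_5 = 2*1351 + 431 = 3133, q_5 = 2*163 + 52 = 378.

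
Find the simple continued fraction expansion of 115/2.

Run the Euclidean algorithm on 115 and 2; the successive quotients are the partial quotients a_0, a_1, ... (each step inverts the fractional part left over by the previous one):
  115 = 57*2 + 1, so a_0 = 57.
  2 = 2*1 + 0, so a_1 = 2.
The remainder reaches 0 after 2 divisions, so the expansion has 2 partial quotients, read off in order.

[57; 2]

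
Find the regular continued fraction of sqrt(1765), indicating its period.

Write x_i = (sqrt(1765) + m_i)/d_i with (m_0, d_0) = (0, 1). a_0 = floor(sqrt(1765)) = 42, since 42^2 = 1764 <= 1765 < 1849 = 43^2.
Iterate m_{i+1} = d_i*a_i - m_i, d_{i+1} = (1765 - m_{i+1}^2)/d_i, a_{i+1} = floor((a_0 + m_{i+1})/d_{i+1}):
  m_1 = 1*42 - 0 = 42, d_1 = (1765 - 42^2)/1 = 1/1 = 1, a_1 = floor((42 + 42)/1) = 84.
  m_2 = 1*84 - 42 = 42, d_2 = (1765 - 42^2)/1 = 1/1 = 1: (m_2, d_2) = (m_1, d_1) = (42, 1), so from here the quotient a_1 repeats; the period length is 1.
Hence the expansion of sqrt(1765) is a_0 = 42 followed by the repeating block 84 (period 1).

[42; (84)]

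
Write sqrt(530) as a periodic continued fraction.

Write x_i = (sqrt(530) + m_i)/d_i with (m_0, d_0) = (0, 1). a_0 = floor(sqrt(530)) = 23, since 23^2 = 529 <= 530 < 576 = 24^2.
Iterate m_{i+1} = d_i*a_i - m_i, d_{i+1} = (530 - m_{i+1}^2)/d_i, a_{i+1} = floor((a_0 + m_{i+1})/d_{i+1}):
  m_1 = 1*23 - 0 = 23, d_1 = (530 - 23^2)/1 = 1/1 = 1, a_1 = floor((23 + 23)/1) = 46.
  m_2 = 1*46 - 23 = 23, d_2 = (530 - 23^2)/1 = 1/1 = 1: (m_2, d_2) = (m_1, d_1) = (23, 1), so from here the quotient a_1 repeats; the period length is 1.
Hence the expansion of sqrt(530) is a_0 = 23 followed by the repeating block 46 (period 1).

[23; (46)]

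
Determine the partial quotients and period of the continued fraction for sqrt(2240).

Write x_i = (sqrt(2240) + m_i)/d_i with (m_0, d_0) = (0, 1). a_0 = floor(sqrt(2240)) = 47, since 47^2 = 2209 <= 2240 < 2304 = 48^2.
Iterate m_{i+1} = d_i*a_i - m_i, d_{i+1} = (2240 - m_{i+1}^2)/d_i, a_{i+1} = floor((a_0 + m_{i+1})/d_{i+1}):
  m_1 = 1*47 - 0 = 47, d_1 = (2240 - 47^2)/1 = 31/1 = 31, a_1 = floor((47 + 47)/31) = 3.
  m_2 = 31*3 - 47 = 46, d_2 = (2240 - 46^2)/31 = 124/31 = 4, a_2 = floor((47 + 46)/4) = 23.
  m_3 = 4*23 - 46 = 46, d_3 = (2240 - 46^2)/4 = 124/4 = 31, a_3 = floor((47 + 46)/31) = 3.
  m_4 = 31*3 - 46 = 47, d_4 = (2240 - 47^2)/31 = 31/31 = 1, a_4 = floor((47 + 47)/1) = 94.
  m_5 = 1*94 - 47 = 47, d_5 = (2240 - 47^2)/1 = 31/1 = 31: (m_5, d_5) = (m_1, d_1) = (47, 31), so from here the quotients repeat a_1, ..., a_4; the period length is 4.
Hence the expansion of sqrt(2240) is a_0 = 47 followed by the repeating block 3, 23, 3, 94 (period 4).

[47; (3, 23, 3, 94)]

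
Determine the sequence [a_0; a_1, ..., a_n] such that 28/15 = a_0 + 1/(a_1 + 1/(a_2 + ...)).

Run the Euclidean algorithm on 28 and 15; the successive quotients are the partial quotients a_0, a_1, ... (each step inverts the fractional part left over by the previous one):
  28 = 1*15 + 13, so a_0 = 1.
  15 = 1*13 + 2, so a_1 = 1.
  13 = 6*2 + 1, so a_2 = 6.
  2 = 2*1 + 0, so a_3 = 2.
The remainder reaches 0 after 4 divisions, so the expansion has 4 partial quotients, read off in order.

[1; 1, 6, 2]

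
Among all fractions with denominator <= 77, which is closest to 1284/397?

207/64

Expand x = 1284/397 as a continued fraction with the Euclidean algorithm:
  1284 = 3*397 + 93, so a_0 = 3.
  397 = 4*93 + 25, so a_1 = 4.
  93 = 3*25 + 18, so a_2 = 3.
  25 = 1*18 + 7, so a_3 = 1.
  18 = 2*7 + 4, so a_4 = 2.
  7 = 1*4 + 3, so a_5 = 1.
  4 = 1*3 + 1, so a_6 = 1.
  3 = 3*1 + 0, so a_7 = 3.
so x = [3; 4, 3, 1, 2, 1, 1, 3].
Convergents (p_i = a_i*p_{i-1} + p_{i-2}, q_i = a_i*q_{i-1} + q_{i-2} with p_{-2}=0, p_{-1}=1, q_{-2}=1, q_{-1}=0), until the denominator exceeds 77:
  i=0: a_0=3, p_0 = 3*1 + 0 = 3, q_0 = 3*0 + 1 = 1.
  i=1: a_1=4, p_1 = 4*3 + 1 = 13, q_1 = 4*1 + 0 = 4.
  i=2: a_2=3, p_2 = 3*13 + 3 = 42, q_2 = 3*4 + 1 = 13.
  i=3: a_3=1, p_3 = 1*42 + 13 = 55, q_3 = 1*13 + 4 = 17.
  i=4: a_4=2, p_4 = 2*55 + 42 = 152, q_4 = 2*17 + 13 = 47.
  i=5: a_5=1, p_5 = 1*152 + 55 = 207, q_5 = 1*47 + 17 = 64.
  i=6: a_6=1, p_6 = 1*207 + 152 = 359, q_6 = 1*64 + 47 = 111.
q_6 = 111 > 77, so the last convergent with denominator <= 77 is p_5/q_5 = 207/64.
The closest fraction with denominator <= 77 is either p_5/q_5 or the intermediate fraction (k*p_5 + p_4)/(k*q_5 + q_4) with the largest k >= 1 whose denominator stays <= 77; these approach x as k grows, and every other convergent or intermediate fraction in range is farther away.
Largest k: floor((77 - q_4)/q_5) = floor((77 - 47)/64) = 0.
Since k = 0, no intermediate fraction beyond p_5/q_5 has denominator <= 77, so the convergent 207/64 is the closest (its error is |1284*64 - 207*397|/(397*64) = 3/25408).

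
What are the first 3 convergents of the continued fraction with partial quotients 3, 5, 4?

3/1, 16/5, 67/21

Using the convergent recurrence p_i = a_i*p_{i-1} + p_{i-2}, q_i = a_i*q_{i-1} + q_{i-2} with p_{-2}=0, p_{-1}=1, q_{-2}=1, q_{-1}=0:
  i=0: a_0=3, p_0 = 3*1 + 0 = 3, q_0 = 3*0 + 1 = 1.
  i=1: a_1=5, p_1 = 5*3 + 1 = 16, q_1 = 5*1 + 0 = 5.
  i=2: a_2=4, p_2 = 4*16 + 3 = 67, q_2 = 4*5 + 1 = 21.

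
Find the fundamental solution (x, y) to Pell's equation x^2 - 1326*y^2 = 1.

(x, y) = (2549, 70)

First expand sqrt(1326) as a continued fraction. With x_i = (sqrt(1326) + m_i)/d_i and (m_0, d_0) = (0, 1): a_0 = floor(sqrt(1326)) = 36, since 36^2 = 1296 <= 1326 < 1369 = 37^2.
Iterate m_{i+1} = d_i*a_i - m_i, d_{i+1} = (1326 - m_{i+1}^2)/d_i, a_{i+1} = floor((a_0 + m_{i+1})/d_{i+1}):
  m_1 = 1*36 - 0 = 36, d_1 = (1326 - 36^2)/1 = 30/1 = 30, a_1 = floor((36 + 36)/30) = 2.
  m_2 = 30*2 - 36 = 24, d_2 = (1326 - 24^2)/30 = 750/30 = 25, a_2 = floor((36 + 24)/25) = 2.
  m_3 = 25*2 - 24 = 26, d_3 = (1326 - 26^2)/25 = 650/25 = 26, a_3 = floor((36 + 26)/26) = 2.
  m_4 = 26*2 - 26 = 26, d_4 = (1326 - 26^2)/26 = 650/26 = 25, a_4 = floor((36 + 26)/25) = 2.
  m_5 = 25*2 - 26 = 24, d_5 = (1326 - 24^2)/25 = 750/25 = 30, a_5 = floor((36 + 24)/30) = 2.
  m_6 = 30*2 - 24 = 36, d_6 = (1326 - 36^2)/30 = 30/30 = 1, a_6 = floor((36 + 36)/1) = 72.
  m_7 = 1*72 - 36 = 36, d_7 = (1326 - 36^2)/1 = 30/1 = 30: (m_7, d_7) = (m_1, d_1) = (36, 30), so from here the quotients repeat a_1, ..., a_6; the period length is 6.
So sqrt(1326) = [36; (2, 2, 2, 2, 2, 72)] with period length k = 6.
k is even, so the fundamental solution of x^2 - 1326y^2 = 1 is (p_{k-1}, q_{k-1}) = (p_5, q_5); compute convergents through index 5.
Convergents (p_i = a_i*p_{i-1} + p_{i-2}, q_i = a_i*q_{i-1} + q_{i-2} with p_{-2}=0, p_{-1}=1, q_{-2}=1, q_{-1}=0):
  i=0: a_0=36, p_0 = 36*1 + 0 = 36, q_0 = 36*0 + 1 = 1.
  i=1: a_1=2, p_1 = 2*36 + 1 = 73, q_1 = 2*1 + 0 = 2.
  i=2: a_2=2, p_2 = 2*73 + 36 = 182, q_2 = 2*2 + 1 = 5.
  i=3: a_3=2, p_3 = 2*182 + 73 = 437, q_3 = 2*5 + 2 = 12.
  i=4: a_4=2, p_4 = 2*437 + 182 = 1056, q_4 = 2*12 + 5 = 29.
  i=5: a_5=2, p_5 = 2*1056 + 437 = 2549, q_5 = 2*29 + 12 = 70.
Check: 2549^2 - 1326*70^2 = 6497401 - 6497400 = 1, so (x, y) = (2549, 70) solves the equation, and by the theorem it is the least positive solution.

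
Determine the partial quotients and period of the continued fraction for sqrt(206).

Write x_i = (sqrt(206) + m_i)/d_i with (m_0, d_0) = (0, 1). a_0 = floor(sqrt(206)) = 14, since 14^2 = 196 <= 206 < 225 = 15^2.
Iterate m_{i+1} = d_i*a_i - m_i, d_{i+1} = (206 - m_{i+1}^2)/d_i, a_{i+1} = floor((a_0 + m_{i+1})/d_{i+1}):
  m_1 = 1*14 - 0 = 14, d_1 = (206 - 14^2)/1 = 10/1 = 10, a_1 = floor((14 + 14)/10) = 2.
  m_2 = 10*2 - 14 = 6, d_2 = (206 - 6^2)/10 = 170/10 = 17, a_2 = floor((14 + 6)/17) = 1.
  m_3 = 17*1 - 6 = 11, d_3 = (206 - 11^2)/17 = 85/17 = 5, a_3 = floor((14 + 11)/5) = 5.
  m_4 = 5*5 - 11 = 14, d_4 = (206 - 14^2)/5 = 10/5 = 2, a_4 = floor((14 + 14)/2) = 14.
  m_5 = 2*14 - 14 = 14, d_5 = (206 - 14^2)/2 = 10/2 = 5, a_5 = floor((14 + 14)/5) = 5.
  m_6 = 5*5 - 14 = 11, d_6 = (206 - 11^2)/5 = 85/5 = 17, a_6 = floor((14 + 11)/17) = 1.
  m_7 = 17*1 - 11 = 6, d_7 = (206 - 6^2)/17 = 170/17 = 10, a_7 = floor((14 + 6)/10) = 2.
  m_8 = 10*2 - 6 = 14, d_8 = (206 - 14^2)/10 = 10/10 = 1, a_8 = floor((14 + 14)/1) = 28.
  m_9 = 1*28 - 14 = 14, d_9 = (206 - 14^2)/1 = 10/1 = 10: (m_9, d_9) = (m_1, d_1) = (14, 10), so from here the quotients repeat a_1, ..., a_8; the period length is 8.
Hence the expansion of sqrt(206) is a_0 = 14 followed by the repeating block 2, 1, 5, 14, 5, 1, 2, 28 (period 8).

[14; (2, 1, 5, 14, 5, 1, 2, 28)]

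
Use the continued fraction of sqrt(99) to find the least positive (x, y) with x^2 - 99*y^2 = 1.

(x, y) = (10, 1)

First expand sqrt(99) as a continued fraction. With x_i = (sqrt(99) + m_i)/d_i and (m_0, d_0) = (0, 1): a_0 = floor(sqrt(99)) = 9, since 9^2 = 81 <= 99 < 100 = 10^2.
Iterate m_{i+1} = d_i*a_i - m_i, d_{i+1} = (99 - m_{i+1}^2)/d_i, a_{i+1} = floor((a_0 + m_{i+1})/d_{i+1}):
  m_1 = 1*9 - 0 = 9, d_1 = (99 - 9^2)/1 = 18/1 = 18, a_1 = floor((9 + 9)/18) = 1.
  m_2 = 18*1 - 9 = 9, d_2 = (99 - 9^2)/18 = 18/18 = 1, a_2 = floor((9 + 9)/1) = 18.
  m_3 = 1*18 - 9 = 9, d_3 = (99 - 9^2)/1 = 18/1 = 18: (m_3, d_3) = (m_1, d_1) = (9, 18), so from here the quotients repeat a_1, a_2; the period length is 2.
So sqrt(99) = [9; (1, 18)] with period length k = 2.
k is even, so the fundamental solution of x^2 - 99y^2 = 1 is (p_{k-1}, q_{k-1}) = (p_1, q_1); compute convergents through index 1.
Convergents (p_i = a_i*p_{i-1} + p_{i-2}, q_i = a_i*q_{i-1} + q_{i-2} with p_{-2}=0, p_{-1}=1, q_{-2}=1, q_{-1}=0):
  i=0: a_0=9, p_0 = 9*1 + 0 = 9, q_0 = 9*0 + 1 = 1.
  i=1: a_1=1, p_1 = 1*9 + 1 = 10, q_1 = 1*1 + 0 = 1.
Check: 10^2 - 99*1^2 = 100 - 99 = 1, so (x, y) = (10, 1) solves the equation, and by the theorem it is the least positive solution.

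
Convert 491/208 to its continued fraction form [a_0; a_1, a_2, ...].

Run the Euclidean algorithm on 491 and 208; the successive quotients are the partial quotients a_0, a_1, ... (each step inverts the fractional part left over by the previous one):
  491 = 2*208 + 75, so a_0 = 2.
  208 = 2*75 + 58, so a_1 = 2.
  75 = 1*58 + 17, so a_2 = 1.
  58 = 3*17 + 7, so a_3 = 3.
  17 = 2*7 + 3, so a_4 = 2.
  7 = 2*3 + 1, so a_5 = 2.
  3 = 3*1 + 0, so a_6 = 3.
The remainder reaches 0 after 7 divisions, so the expansion has 7 partial quotients, read off in order.

[2; 2, 1, 3, 2, 2, 3]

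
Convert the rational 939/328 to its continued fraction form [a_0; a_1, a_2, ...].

[2; 1, 6, 3, 2, 6]

Run the Euclidean algorithm on 939 and 328; the successive quotients are the partial quotients a_0, a_1, ... (each step inverts the fractional part left over by the previous one):
  939 = 2*328 + 283, so a_0 = 2.
  328 = 1*283 + 45, so a_1 = 1.
  283 = 6*45 + 13, so a_2 = 6.
  45 = 3*13 + 6, so a_3 = 3.
  13 = 2*6 + 1, so a_4 = 2.
  6 = 6*1 + 0, so a_5 = 6.
The remainder reaches 0 after 6 divisions, so the expansion has 6 partial quotients, read off in order.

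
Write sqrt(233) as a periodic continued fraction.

Write x_i = (sqrt(233) + m_i)/d_i with (m_0, d_0) = (0, 1). a_0 = floor(sqrt(233)) = 15, since 15^2 = 225 <= 233 < 256 = 16^2.
Iterate m_{i+1} = d_i*a_i - m_i, d_{i+1} = (233 - m_{i+1}^2)/d_i, a_{i+1} = floor((a_0 + m_{i+1})/d_{i+1}):
  m_1 = 1*15 - 0 = 15, d_1 = (233 - 15^2)/1 = 8/1 = 8, a_1 = floor((15 + 15)/8) = 3.
  m_2 = 8*3 - 15 = 9, d_2 = (233 - 9^2)/8 = 152/8 = 19, a_2 = floor((15 + 9)/19) = 1.
  m_3 = 19*1 - 9 = 10, d_3 = (233 - 10^2)/19 = 133/19 = 7, a_3 = floor((15 + 10)/7) = 3.
  m_4 = 7*3 - 10 = 11, d_4 = (233 - 11^2)/7 = 112/7 = 16, a_4 = floor((15 + 11)/16) = 1.
  m_5 = 16*1 - 11 = 5, d_5 = (233 - 5^2)/16 = 208/16 = 13, a_5 = floor((15 + 5)/13) = 1.
  m_6 = 13*1 - 5 = 8, d_6 = (233 - 8^2)/13 = 169/13 = 13, a_6 = floor((15 + 8)/13) = 1.
  m_7 = 13*1 - 8 = 5, d_7 = (233 - 5^2)/13 = 208/13 = 16, a_7 = floor((15 + 5)/16) = 1.
  m_8 = 16*1 - 5 = 11, d_8 = (233 - 11^2)/16 = 112/16 = 7, a_8 = floor((15 + 11)/7) = 3.
  m_9 = 7*3 - 11 = 10, d_9 = (233 - 10^2)/7 = 133/7 = 19, a_9 = floor((15 + 10)/19) = 1.
  m_10 = 19*1 - 10 = 9, d_10 = (233 - 9^2)/19 = 152/19 = 8, a_10 = floor((15 + 9)/8) = 3.
  m_11 = 8*3 - 9 = 15, d_11 = (233 - 15^2)/8 = 8/8 = 1, a_11 = floor((15 + 15)/1) = 30.
  m_12 = 1*30 - 15 = 15, d_12 = (233 - 15^2)/1 = 8/1 = 8: (m_12, d_12) = (m_1, d_1) = (15, 8), so from here the quotients repeat a_1, ..., a_11; the period length is 11.
Hence the expansion of sqrt(233) is a_0 = 15 followed by the repeating block 3, 1, 3, 1, 1, 1, 1, 3, 1, 3, 30 (period 11).

[15; (3, 1, 3, 1, 1, 1, 1, 3, 1, 3, 30)]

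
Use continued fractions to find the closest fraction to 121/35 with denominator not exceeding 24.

83/24

Expand x = 121/35 as a continued fraction with the Euclidean algorithm:
  121 = 3*35 + 16, so a_0 = 3.
  35 = 2*16 + 3, so a_1 = 2.
  16 = 5*3 + 1, so a_2 = 5.
  3 = 3*1 + 0, so a_3 = 3.
so x = [3; 2, 5, 3].
Convergents (p_i = a_i*p_{i-1} + p_{i-2}, q_i = a_i*q_{i-1} + q_{i-2} with p_{-2}=0, p_{-1}=1, q_{-2}=1, q_{-1}=0), until the denominator exceeds 24:
  i=0: a_0=3, p_0 = 3*1 + 0 = 3, q_0 = 3*0 + 1 = 1.
  i=1: a_1=2, p_1 = 2*3 + 1 = 7, q_1 = 2*1 + 0 = 2.
  i=2: a_2=5, p_2 = 5*7 + 3 = 38, q_2 = 5*2 + 1 = 11.
  i=3: a_3=3, p_3 = 3*38 + 7 = 121, q_3 = 3*11 + 2 = 35.
q_3 = 35 > 24, so the last convergent with denominator <= 24 is p_2/q_2 = 38/11.
The closest fraction with denominator <= 24 is either p_2/q_2 or the intermediate fraction (k*p_2 + p_1)/(k*q_2 + q_1) with the largest k >= 1 whose denominator stays <= 24; these approach x as k grows, and every other convergent or intermediate fraction in range is farther away.
Largest k: floor((24 - q_1)/q_2) = floor((24 - 2)/11) = 2.
That gives (2*38 + 7)/(2*11 + 2) = 83/24.
Compare the errors: |x - 38/11| = |121*11 - 38*35|/(35*11) = 1/385, and |x - 83/24| = |121*24 - 83*35|/(35*24) = 1/840.
Cross-multiplying, 1*385 = 385 < 840 = 1*840, so 1/840 is smaller: the intermediate fraction 83/24 is closer to x than 38/11.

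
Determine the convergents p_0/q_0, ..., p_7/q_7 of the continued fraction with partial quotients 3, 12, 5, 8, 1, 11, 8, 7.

Using the convergent recurrence p_i = a_i*p_{i-1} + p_{i-2}, q_i = a_i*q_{i-1} + q_{i-2} with p_{-2}=0, p_{-1}=1, q_{-2}=1, q_{-1}=0:
  i=0: a_0=3, p_0 = 3*1 + 0 = 3, q_0 = 3*0 + 1 = 1.
  i=1: a_1=12, p_1 = 12*3 + 1 = 37, q_1 = 12*1 + 0 = 12.
  i=2: a_2=5, p_2 = 5*37 + 3 = 188, q_2 = 5*12 + 1 = 61.
  i=3: a_3=8, p_3 = 8*188 + 37 = 1541, q_3 = 8*61 + 12 = 500.
  i=4: a_4=1, p_4 = 1*1541 + 188 = 1729, q_4 = 1*500 + 61 = 561.
  i=5: a_5=11, p_5 = 11*1729 + 1541 = 20560, q_5 = 11*561 + 500 = 6671.
  i=6: a_6=8, p_6 = 8*20560 + 1729 = 166209, q_6 = 8*6671 + 561 = 53929.
  i=7: a_7=7, p_7 = 7*166209 + 20560 = 1184023, q_7 = 7*53929 + 6671 = 384174.

3/1, 37/12, 188/61, 1541/500, 1729/561, 20560/6671, 166209/53929, 1184023/384174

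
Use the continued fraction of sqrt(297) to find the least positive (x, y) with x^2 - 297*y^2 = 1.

(x, y) = (48599, 2820)

First expand sqrt(297) as a continued fraction. With x_i = (sqrt(297) + m_i)/d_i and (m_0, d_0) = (0, 1): a_0 = floor(sqrt(297)) = 17, since 17^2 = 289 <= 297 < 324 = 18^2.
Iterate m_{i+1} = d_i*a_i - m_i, d_{i+1} = (297 - m_{i+1}^2)/d_i, a_{i+1} = floor((a_0 + m_{i+1})/d_{i+1}):
  m_1 = 1*17 - 0 = 17, d_1 = (297 - 17^2)/1 = 8/1 = 8, a_1 = floor((17 + 17)/8) = 4.
  m_2 = 8*4 - 17 = 15, d_2 = (297 - 15^2)/8 = 72/8 = 9, a_2 = floor((17 + 15)/9) = 3.
  m_3 = 9*3 - 15 = 12, d_3 = (297 - 12^2)/9 = 153/9 = 17, a_3 = floor((17 + 12)/17) = 1.
  m_4 = 17*1 - 12 = 5, d_4 = (297 - 5^2)/17 = 272/17 = 16, a_4 = floor((17 + 5)/16) = 1.
  m_5 = 16*1 - 5 = 11, d_5 = (297 - 11^2)/16 = 176/16 = 11, a_5 = floor((17 + 11)/11) = 2.
  m_6 = 11*2 - 11 = 11, d_6 = (297 - 11^2)/11 = 176/11 = 16, a_6 = floor((17 + 11)/16) = 1.
  m_7 = 16*1 - 11 = 5, d_7 = (297 - 5^2)/16 = 272/16 = 17, a_7 = floor((17 + 5)/17) = 1.
  m_8 = 17*1 - 5 = 12, d_8 = (297 - 12^2)/17 = 153/17 = 9, a_8 = floor((17 + 12)/9) = 3.
  m_9 = 9*3 - 12 = 15, d_9 = (297 - 15^2)/9 = 72/9 = 8, a_9 = floor((17 + 15)/8) = 4.
  m_10 = 8*4 - 15 = 17, d_10 = (297 - 17^2)/8 = 8/8 = 1, a_10 = floor((17 + 17)/1) = 34.
  m_11 = 1*34 - 17 = 17, d_11 = (297 - 17^2)/1 = 8/1 = 8: (m_11, d_11) = (m_1, d_1) = (17, 8), so from here the quotients repeat a_1, ..., a_10; the period length is 10.
So sqrt(297) = [17; (4, 3, 1, 1, 2, 1, 1, 3, 4, 34)] with period length k = 10.
k is even, so the fundamental solution of x^2 - 297y^2 = 1 is (p_{k-1}, q_{k-1}) = (p_9, q_9); compute convergents through index 9.
Convergents (p_i = a_i*p_{i-1} + p_{i-2}, q_i = a_i*q_{i-1} + q_{i-2} with p_{-2}=0, p_{-1}=1, q_{-2}=1, q_{-1}=0):
  i=0: a_0=17, p_0 = 17*1 + 0 = 17, q_0 = 17*0 + 1 = 1.
  i=1: a_1=4, p_1 = 4*17 + 1 = 69, q_1 = 4*1 + 0 = 4.
  i=2: a_2=3, p_2 = 3*69 + 17 = 224, q_2 = 3*4 + 1 = 13.
  i=3: a_3=1, p_3 = 1*224 + 69 = 293, q_3 = 1*13 + 4 = 17.
  i=4: a_4=1, p_4 = 1*293 + 224 = 517, q_4 = 1*17 + 13 = 30.
  i=5: a_5=2, p_5 = 2*517 + 293 = 1327, q_5 = 2*30 + 17 = 77.
  i=6: a_6=1, p_6 = 1*1327 + 517 = 1844, q_6 = 1*77 + 30 = 107.
  i=7: a_7=1, p_7 = 1*1844 + 1327 = 3171, q_7 = 1*107 + 77 = 184.
  i=8: a_8=3, p_8 = 3*3171 + 1844 = 11357, q_8 = 3*184 + 107 = 659.
  i=9: a_9=4, p_9 = 4*11357 + 3171 = 48599, q_9 = 4*659 + 184 = 2820.
Check: 48599^2 - 297*2820^2 = 2361862801 - 2361862800 = 1, so (x, y) = (48599, 2820) solves the equation, and by the theorem it is the least positive solution.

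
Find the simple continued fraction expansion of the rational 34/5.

Run the Euclidean algorithm on 34 and 5; the successive quotients are the partial quotients a_0, a_1, ... (each step inverts the fractional part left over by the previous one):
  34 = 6*5 + 4, so a_0 = 6.
  5 = 1*4 + 1, so a_1 = 1.
  4 = 4*1 + 0, so a_2 = 4.
The remainder reaches 0 after 3 divisions, so the expansion has 3 partial quotients, read off in order.

[6; 1, 4]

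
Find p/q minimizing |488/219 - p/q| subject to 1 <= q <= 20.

Expand x = 488/219 as a continued fraction with the Euclidean algorithm:
  488 = 2*219 + 50, so a_0 = 2.
  219 = 4*50 + 19, so a_1 = 4.
  50 = 2*19 + 12, so a_2 = 2.
  19 = 1*12 + 7, so a_3 = 1.
  12 = 1*7 + 5, so a_4 = 1.
  7 = 1*5 + 2, so a_5 = 1.
  5 = 2*2 + 1, so a_6 = 2.
  2 = 2*1 + 0, so a_7 = 2.
so x = [2; 4, 2, 1, 1, 1, 2, 2].
Convergents (p_i = a_i*p_{i-1} + p_{i-2}, q_i = a_i*q_{i-1} + q_{i-2} with p_{-2}=0, p_{-1}=1, q_{-2}=1, q_{-1}=0), until the denominator exceeds 20:
  i=0: a_0=2, p_0 = 2*1 + 0 = 2, q_0 = 2*0 + 1 = 1.
  i=1: a_1=4, p_1 = 4*2 + 1 = 9, q_1 = 4*1 + 0 = 4.
  i=2: a_2=2, p_2 = 2*9 + 2 = 20, q_2 = 2*4 + 1 = 9.
  i=3: a_3=1, p_3 = 1*20 + 9 = 29, q_3 = 1*9 + 4 = 13.
  i=4: a_4=1, p_4 = 1*29 + 20 = 49, q_4 = 1*13 + 9 = 22.
q_4 = 22 > 20, so the last convergent with denominator <= 20 is p_3/q_3 = 29/13.
The closest fraction with denominator <= 20 is either p_3/q_3 or the intermediate fraction (k*p_3 + p_2)/(k*q_3 + q_2) with the largest k >= 1 whose denominator stays <= 20; these approach x as k grows, and every other convergent or intermediate fraction in range is farther away.
Largest k: floor((20 - q_2)/q_3) = floor((20 - 9)/13) = 0.
Since k = 0, no intermediate fraction beyond p_3/q_3 has denominator <= 20, so the convergent 29/13 is the closest (its error is |488*13 - 29*219|/(219*13) = 7/2847).

29/13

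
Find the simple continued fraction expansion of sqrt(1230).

[35; (14, 70)]

Write x_i = (sqrt(1230) + m_i)/d_i with (m_0, d_0) = (0, 1). a_0 = floor(sqrt(1230)) = 35, since 35^2 = 1225 <= 1230 < 1296 = 36^2.
Iterate m_{i+1} = d_i*a_i - m_i, d_{i+1} = (1230 - m_{i+1}^2)/d_i, a_{i+1} = floor((a_0 + m_{i+1})/d_{i+1}):
  m_1 = 1*35 - 0 = 35, d_1 = (1230 - 35^2)/1 = 5/1 = 5, a_1 = floor((35 + 35)/5) = 14.
  m_2 = 5*14 - 35 = 35, d_2 = (1230 - 35^2)/5 = 5/5 = 1, a_2 = floor((35 + 35)/1) = 70.
  m_3 = 1*70 - 35 = 35, d_3 = (1230 - 35^2)/1 = 5/1 = 5: (m_3, d_3) = (m_1, d_1) = (35, 5), so from here the quotients repeat a_1, a_2; the period length is 2.
Hence the expansion of sqrt(1230) is a_0 = 35 followed by the repeating block 14, 70 (period 2).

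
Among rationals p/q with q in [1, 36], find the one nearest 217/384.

13/23

Expand x = 217/384 as a continued fraction with the Euclidean algorithm:
  217 = 0*384 + 217, so a_0 = 0.
  384 = 1*217 + 167, so a_1 = 1.
  217 = 1*167 + 50, so a_2 = 1.
  167 = 3*50 + 17, so a_3 = 3.
  50 = 2*17 + 16, so a_4 = 2.
  17 = 1*16 + 1, so a_5 = 1.
  16 = 16*1 + 0, so a_6 = 16.
so x = [0; 1, 1, 3, 2, 1, 16].
Convergents (p_i = a_i*p_{i-1} + p_{i-2}, q_i = a_i*q_{i-1} + q_{i-2} with p_{-2}=0, p_{-1}=1, q_{-2}=1, q_{-1}=0), until the denominator exceeds 36:
  i=0: a_0=0, p_0 = 0*1 + 0 = 0, q_0 = 0*0 + 1 = 1.
  i=1: a_1=1, p_1 = 1*0 + 1 = 1, q_1 = 1*1 + 0 = 1.
  i=2: a_2=1, p_2 = 1*1 + 0 = 1, q_2 = 1*1 + 1 = 2.
  i=3: a_3=3, p_3 = 3*1 + 1 = 4, q_3 = 3*2 + 1 = 7.
  i=4: a_4=2, p_4 = 2*4 + 1 = 9, q_4 = 2*7 + 2 = 16.
  i=5: a_5=1, p_5 = 1*9 + 4 = 13, q_5 = 1*16 + 7 = 23.
  i=6: a_6=16, p_6 = 16*13 + 9 = 217, q_6 = 16*23 + 16 = 384.
q_6 = 384 > 36, so the last convergent with denominator <= 36 is p_5/q_5 = 13/23.
The closest fraction with denominator <= 36 is either p_5/q_5 or the intermediate fraction (k*p_5 + p_4)/(k*q_5 + q_4) with the largest k >= 1 whose denominator stays <= 36; these approach x as k grows, and every other convergent or intermediate fraction in range is farther away.
Largest k: floor((36 - q_4)/q_5) = floor((36 - 16)/23) = 0.
Since k = 0, no intermediate fraction beyond p_5/q_5 has denominator <= 36, so the convergent 13/23 is the closest (its error is |217*23 - 13*384|/(384*23) = 1/8832).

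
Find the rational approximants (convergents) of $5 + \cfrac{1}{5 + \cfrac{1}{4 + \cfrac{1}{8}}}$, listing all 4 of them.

5/1, 26/5, 109/21, 898/173

Using the convergent recurrence p_i = a_i*p_{i-1} + p_{i-2}, q_i = a_i*q_{i-1} + q_{i-2} with p_{-2}=0, p_{-1}=1, q_{-2}=1, q_{-1}=0:
  i=0: a_0=5, p_0 = 5*1 + 0 = 5, q_0 = 5*0 + 1 = 1.
  i=1: a_1=5, p_1 = 5*5 + 1 = 26, q_1 = 5*1 + 0 = 5.
  i=2: a_2=4, p_2 = 4*26 + 5 = 109, q_2 = 4*5 + 1 = 21.
  i=3: a_3=8, p_3 = 8*109 + 26 = 898, q_3 = 8*21 + 5 = 173.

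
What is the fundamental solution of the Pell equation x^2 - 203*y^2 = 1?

First expand sqrt(203) as a continued fraction. With x_i = (sqrt(203) + m_i)/d_i and (m_0, d_0) = (0, 1): a_0 = floor(sqrt(203)) = 14, since 14^2 = 196 <= 203 < 225 = 15^2.
Iterate m_{i+1} = d_i*a_i - m_i, d_{i+1} = (203 - m_{i+1}^2)/d_i, a_{i+1} = floor((a_0 + m_{i+1})/d_{i+1}):
  m_1 = 1*14 - 0 = 14, d_1 = (203 - 14^2)/1 = 7/1 = 7, a_1 = floor((14 + 14)/7) = 4.
  m_2 = 7*4 - 14 = 14, d_2 = (203 - 14^2)/7 = 7/7 = 1, a_2 = floor((14 + 14)/1) = 28.
  m_3 = 1*28 - 14 = 14, d_3 = (203 - 14^2)/1 = 7/1 = 7: (m_3, d_3) = (m_1, d_1) = (14, 7), so from here the quotients repeat a_1, a_2; the period length is 2.
So sqrt(203) = [14; (4, 28)] with period length k = 2.
k is even, so the fundamental solution of x^2 - 203y^2 = 1 is (p_{k-1}, q_{k-1}) = (p_1, q_1); compute convergents through index 1.
Convergents (p_i = a_i*p_{i-1} + p_{i-2}, q_i = a_i*q_{i-1} + q_{i-2} with p_{-2}=0, p_{-1}=1, q_{-2}=1, q_{-1}=0):
  i=0: a_0=14, p_0 = 14*1 + 0 = 14, q_0 = 14*0 + 1 = 1.
  i=1: a_1=4, p_1 = 4*14 + 1 = 57, q_1 = 4*1 + 0 = 4.
Check: 57^2 - 203*4^2 = 3249 - 3248 = 1, so (x, y) = (57, 4) solves the equation, and by the theorem it is the least positive solution.

(x, y) = (57, 4)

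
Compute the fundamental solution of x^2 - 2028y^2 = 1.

First expand sqrt(2028) as a continued fraction. With x_i = (sqrt(2028) + m_i)/d_i and (m_0, d_0) = (0, 1): a_0 = floor(sqrt(2028)) = 45, since 45^2 = 2025 <= 2028 < 2116 = 46^2.
Iterate m_{i+1} = d_i*a_i - m_i, d_{i+1} = (2028 - m_{i+1}^2)/d_i, a_{i+1} = floor((a_0 + m_{i+1})/d_{i+1}):
  m_1 = 1*45 - 0 = 45, d_1 = (2028 - 45^2)/1 = 3/1 = 3, a_1 = floor((45 + 45)/3) = 30.
  m_2 = 3*30 - 45 = 45, d_2 = (2028 - 45^2)/3 = 3/3 = 1, a_2 = floor((45 + 45)/1) = 90.
  m_3 = 1*90 - 45 = 45, d_3 = (2028 - 45^2)/1 = 3/1 = 3: (m_3, d_3) = (m_1, d_1) = (45, 3), so from here the quotients repeat a_1, a_2; the period length is 2.
So sqrt(2028) = [45; (30, 90)] with period length k = 2.
k is even, so the fundamental solution of x^2 - 2028y^2 = 1 is (p_{k-1}, q_{k-1}) = (p_1, q_1); compute convergents through index 1.
Convergents (p_i = a_i*p_{i-1} + p_{i-2}, q_i = a_i*q_{i-1} + q_{i-2} with p_{-2}=0, p_{-1}=1, q_{-2}=1, q_{-1}=0):
  i=0: a_0=45, p_0 = 45*1 + 0 = 45, q_0 = 45*0 + 1 = 1.
  i=1: a_1=30, p_1 = 30*45 + 1 = 1351, q_1 = 30*1 + 0 = 30.
Check: 1351^2 - 2028*30^2 = 1825201 - 1825200 = 1, so (x, y) = (1351, 30) solves the equation, and by the theorem it is the least positive solution.

(x, y) = (1351, 30)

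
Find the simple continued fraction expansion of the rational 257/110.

Run the Euclidean algorithm on 257 and 110; the successive quotients are the partial quotients a_0, a_1, ... (each step inverts the fractional part left over by the previous one):
  257 = 2*110 + 37, so a_0 = 2.
  110 = 2*37 + 36, so a_1 = 2.
  37 = 1*36 + 1, so a_2 = 1.
  36 = 36*1 + 0, so a_3 = 36.
The remainder reaches 0 after 4 divisions, so the expansion has 4 partial quotients, read off in order.

[2; 2, 1, 36]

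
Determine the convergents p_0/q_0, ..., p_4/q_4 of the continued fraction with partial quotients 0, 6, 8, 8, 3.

Using the convergent recurrence p_i = a_i*p_{i-1} + p_{i-2}, q_i = a_i*q_{i-1} + q_{i-2} with p_{-2}=0, p_{-1}=1, q_{-2}=1, q_{-1}=0:
  i=0: a_0=0, p_0 = 0*1 + 0 = 0, q_0 = 0*0 + 1 = 1.
  i=1: a_1=6, p_1 = 6*0 + 1 = 1, q_1 = 6*1 + 0 = 6.
  i=2: a_2=8, p_2 = 8*1 + 0 = 8, q_2 = 8*6 + 1 = 49.
  i=3: a_3=8, p_3 = 8*8 + 1 = 65, q_3 = 8*49 + 6 = 398.
  i=4: a_4=3, p_4 = 3*65 + 8 = 203, q_4 = 3*398 + 49 = 1243.

0/1, 1/6, 8/49, 65/398, 203/1243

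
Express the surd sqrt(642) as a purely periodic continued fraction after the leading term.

[25; (2, 1, 24, 1, 2, 50)]

Write x_i = (sqrt(642) + m_i)/d_i with (m_0, d_0) = (0, 1). a_0 = floor(sqrt(642)) = 25, since 25^2 = 625 <= 642 < 676 = 26^2.
Iterate m_{i+1} = d_i*a_i - m_i, d_{i+1} = (642 - m_{i+1}^2)/d_i, a_{i+1} = floor((a_0 + m_{i+1})/d_{i+1}):
  m_1 = 1*25 - 0 = 25, d_1 = (642 - 25^2)/1 = 17/1 = 17, a_1 = floor((25 + 25)/17) = 2.
  m_2 = 17*2 - 25 = 9, d_2 = (642 - 9^2)/17 = 561/17 = 33, a_2 = floor((25 + 9)/33) = 1.
  m_3 = 33*1 - 9 = 24, d_3 = (642 - 24^2)/33 = 66/33 = 2, a_3 = floor((25 + 24)/2) = 24.
  m_4 = 2*24 - 24 = 24, d_4 = (642 - 24^2)/2 = 66/2 = 33, a_4 = floor((25 + 24)/33) = 1.
  m_5 = 33*1 - 24 = 9, d_5 = (642 - 9^2)/33 = 561/33 = 17, a_5 = floor((25 + 9)/17) = 2.
  m_6 = 17*2 - 9 = 25, d_6 = (642 - 25^2)/17 = 17/17 = 1, a_6 = floor((25 + 25)/1) = 50.
  m_7 = 1*50 - 25 = 25, d_7 = (642 - 25^2)/1 = 17/1 = 17: (m_7, d_7) = (m_1, d_1) = (25, 17), so from here the quotients repeat a_1, ..., a_6; the period length is 6.
Hence the expansion of sqrt(642) is a_0 = 25 followed by the repeating block 2, 1, 24, 1, 2, 50 (period 6).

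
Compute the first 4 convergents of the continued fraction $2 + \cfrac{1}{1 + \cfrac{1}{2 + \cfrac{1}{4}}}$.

Using the convergent recurrence p_i = a_i*p_{i-1} + p_{i-2}, q_i = a_i*q_{i-1} + q_{i-2} with p_{-2}=0, p_{-1}=1, q_{-2}=1, q_{-1}=0:
  i=0: a_0=2, p_0 = 2*1 + 0 = 2, q_0 = 2*0 + 1 = 1.
  i=1: a_1=1, p_1 = 1*2 + 1 = 3, q_1 = 1*1 + 0 = 1.
  i=2: a_2=2, p_2 = 2*3 + 2 = 8, q_2 = 2*1 + 1 = 3.
  i=3: a_3=4, p_3 = 4*8 + 3 = 35, q_3 = 4*3 + 1 = 13.

2/1, 3/1, 8/3, 35/13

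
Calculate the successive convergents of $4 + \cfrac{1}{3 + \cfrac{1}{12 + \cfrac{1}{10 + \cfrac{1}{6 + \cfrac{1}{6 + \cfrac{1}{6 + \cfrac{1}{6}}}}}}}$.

Using the convergent recurrence p_i = a_i*p_{i-1} + p_{i-2}, q_i = a_i*q_{i-1} + q_{i-2} with p_{-2}=0, p_{-1}=1, q_{-2}=1, q_{-1}=0:
  i=0: a_0=4, p_0 = 4*1 + 0 = 4, q_0 = 4*0 + 1 = 1.
  i=1: a_1=3, p_1 = 3*4 + 1 = 13, q_1 = 3*1 + 0 = 3.
  i=2: a_2=12, p_2 = 12*13 + 4 = 160, q_2 = 12*3 + 1 = 37.
  i=3: a_3=10, p_3 = 10*160 + 13 = 1613, q_3 = 10*37 + 3 = 373.
  i=4: a_4=6, p_4 = 6*1613 + 160 = 9838, q_4 = 6*373 + 37 = 2275.
  i=5: a_5=6, p_5 = 6*9838 + 1613 = 60641, q_5 = 6*2275 + 373 = 14023.
  i=6: a_6=6, p_6 = 6*60641 + 9838 = 373684, q_6 = 6*14023 + 2275 = 86413.
  i=7: a_7=6, p_7 = 6*373684 + 60641 = 2302745, q_7 = 6*86413 + 14023 = 532501.

4/1, 13/3, 160/37, 1613/373, 9838/2275, 60641/14023, 373684/86413, 2302745/532501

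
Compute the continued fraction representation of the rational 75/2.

Run the Euclidean algorithm on 75 and 2; the successive quotients are the partial quotients a_0, a_1, ... (each step inverts the fractional part left over by the previous one):
  75 = 37*2 + 1, so a_0 = 37.
  2 = 2*1 + 0, so a_1 = 2.
The remainder reaches 0 after 2 divisions, so the expansion has 2 partial quotients, read off in order.

[37; 2]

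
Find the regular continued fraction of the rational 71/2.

[35; 2]

Run the Euclidean algorithm on 71 and 2; the successive quotients are the partial quotients a_0, a_1, ... (each step inverts the fractional part left over by the previous one):
  71 = 35*2 + 1, so a_0 = 35.
  2 = 2*1 + 0, so a_1 = 2.
The remainder reaches 0 after 2 divisions, so the expansion has 2 partial quotients, read off in order.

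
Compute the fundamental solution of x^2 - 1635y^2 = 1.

(x, y) = (115321, 2852)

First expand sqrt(1635) as a continued fraction. With x_i = (sqrt(1635) + m_i)/d_i and (m_0, d_0) = (0, 1): a_0 = floor(sqrt(1635)) = 40, since 40^2 = 1600 <= 1635 < 1681 = 41^2.
Iterate m_{i+1} = d_i*a_i - m_i, d_{i+1} = (1635 - m_{i+1}^2)/d_i, a_{i+1} = floor((a_0 + m_{i+1})/d_{i+1}):
  m_1 = 1*40 - 0 = 40, d_1 = (1635 - 40^2)/1 = 35/1 = 35, a_1 = floor((40 + 40)/35) = 2.
  m_2 = 35*2 - 40 = 30, d_2 = (1635 - 30^2)/35 = 735/35 = 21, a_2 = floor((40 + 30)/21) = 3.
  m_3 = 21*3 - 30 = 33, d_3 = (1635 - 33^2)/21 = 546/21 = 26, a_3 = floor((40 + 33)/26) = 2.
  m_4 = 26*2 - 33 = 19, d_4 = (1635 - 19^2)/26 = 1274/26 = 49, a_4 = floor((40 + 19)/49) = 1.
  m_5 = 49*1 - 19 = 30, d_5 = (1635 - 30^2)/49 = 735/49 = 15, a_5 = floor((40 + 30)/15) = 4.
  m_6 = 15*4 - 30 = 30, d_6 = (1635 - 30^2)/15 = 735/15 = 49, a_6 = floor((40 + 30)/49) = 1.
  m_7 = 49*1 - 30 = 19, d_7 = (1635 - 19^2)/49 = 1274/49 = 26, a_7 = floor((40 + 19)/26) = 2.
  m_8 = 26*2 - 19 = 33, d_8 = (1635 - 33^2)/26 = 546/26 = 21, a_8 = floor((40 + 33)/21) = 3.
  m_9 = 21*3 - 33 = 30, d_9 = (1635 - 30^2)/21 = 735/21 = 35, a_9 = floor((40 + 30)/35) = 2.
  m_10 = 35*2 - 30 = 40, d_10 = (1635 - 40^2)/35 = 35/35 = 1, a_10 = floor((40 + 40)/1) = 80.
  m_11 = 1*80 - 40 = 40, d_11 = (1635 - 40^2)/1 = 35/1 = 35: (m_11, d_11) = (m_1, d_1) = (40, 35), so from here the quotients repeat a_1, ..., a_10; the period length is 10.
So sqrt(1635) = [40; (2, 3, 2, 1, 4, 1, 2, 3, 2, 80)] with period length k = 10.
k is even, so the fundamental solution of x^2 - 1635y^2 = 1 is (p_{k-1}, q_{k-1}) = (p_9, q_9); compute convergents through index 9.
Convergents (p_i = a_i*p_{i-1} + p_{i-2}, q_i = a_i*q_{i-1} + q_{i-2} with p_{-2}=0, p_{-1}=1, q_{-2}=1, q_{-1}=0):
  i=0: a_0=40, p_0 = 40*1 + 0 = 40, q_0 = 40*0 + 1 = 1.
  i=1: a_1=2, p_1 = 2*40 + 1 = 81, q_1 = 2*1 + 0 = 2.
  i=2: a_2=3, p_2 = 3*81 + 40 = 283, q_2 = 3*2 + 1 = 7.
  i=3: a_3=2, p_3 = 2*283 + 81 = 647, q_3 = 2*7 + 2 = 16.
  i=4: a_4=1, p_4 = 1*647 + 283 = 930, q_4 = 1*16 + 7 = 23.
  i=5: a_5=4, p_5 = 4*930 + 647 = 4367, q_5 = 4*23 + 16 = 108.
  i=6: a_6=1, p_6 = 1*4367 + 930 = 5297, q_6 = 1*108 + 23 = 131.
  i=7: a_7=2, p_7 = 2*5297 + 4367 = 14961, q_7 = 2*131 + 108 = 370.
  i=8: a_8=3, p_8 = 3*14961 + 5297 = 50180, q_8 = 3*370 + 131 = 1241.
  i=9: a_9=2, p_9 = 2*50180 + 14961 = 115321, q_9 = 2*1241 + 370 = 2852.
Check: 115321^2 - 1635*2852^2 = 13298933041 - 13298933040 = 1, so (x, y) = (115321, 2852) solves the equation, and by the theorem it is the least positive solution.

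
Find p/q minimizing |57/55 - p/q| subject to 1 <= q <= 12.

1/1

Expand x = 57/55 as a continued fraction with the Euclidean algorithm:
  57 = 1*55 + 2, so a_0 = 1.
  55 = 27*2 + 1, so a_1 = 27.
  2 = 2*1 + 0, so a_2 = 2.
so x = [1; 27, 2].
Convergents (p_i = a_i*p_{i-1} + p_{i-2}, q_i = a_i*q_{i-1} + q_{i-2} with p_{-2}=0, p_{-1}=1, q_{-2}=1, q_{-1}=0), until the denominator exceeds 12:
  i=0: a_0=1, p_0 = 1*1 + 0 = 1, q_0 = 1*0 + 1 = 1.
  i=1: a_1=27, p_1 = 27*1 + 1 = 28, q_1 = 27*1 + 0 = 27.
q_1 = 27 > 12, so the last convergent with denominator <= 12 is p_0/q_0 = 1/1.
The closest fraction with denominator <= 12 is either p_0/q_0 or the intermediate fraction (k*p_0 + p_{-1})/(k*q_0 + q_{-1}) with the largest k >= 1 whose denominator stays <= 12; these approach x as k grows, and every other convergent or intermediate fraction in range is farther away.
Largest k: floor((12 - q_{-1})/q_0) = floor((12 - 0)/1) = 12 (using the seeds p_{-1} = 1, q_{-1} = 0).
That gives (12*1 + 1)/(12*1 + 0) = 13/12.
Compare the errors: |x - 1/1| = |57*1 - 1*55|/(55*1) = 2/55, and |x - 13/12| = |57*12 - 13*55|/(55*12) = 31/660.
Cross-multiplying, 2*660 = 1320 < 1705 = 31*55, so 2/55 is smaller: the convergent 1/1 is closer to x than 13/12.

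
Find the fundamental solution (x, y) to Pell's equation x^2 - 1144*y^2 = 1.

First expand sqrt(1144) as a continued fraction. With x_i = (sqrt(1144) + m_i)/d_i and (m_0, d_0) = (0, 1): a_0 = floor(sqrt(1144)) = 33, since 33^2 = 1089 <= 1144 < 1156 = 34^2.
Iterate m_{i+1} = d_i*a_i - m_i, d_{i+1} = (1144 - m_{i+1}^2)/d_i, a_{i+1} = floor((a_0 + m_{i+1})/d_{i+1}):
  m_1 = 1*33 - 0 = 33, d_1 = (1144 - 33^2)/1 = 55/1 = 55, a_1 = floor((33 + 33)/55) = 1.
  m_2 = 55*1 - 33 = 22, d_2 = (1144 - 22^2)/55 = 660/55 = 12, a_2 = floor((33 + 22)/12) = 4.
  m_3 = 12*4 - 22 = 26, d_3 = (1144 - 26^2)/12 = 468/12 = 39, a_3 = floor((33 + 26)/39) = 1.
  m_4 = 39*1 - 26 = 13, d_4 = (1144 - 13^2)/39 = 975/39 = 25, a_4 = floor((33 + 13)/25) = 1.
  m_5 = 25*1 - 13 = 12, d_5 = (1144 - 12^2)/25 = 1000/25 = 40, a_5 = floor((33 + 12)/40) = 1.
  m_6 = 40*1 - 12 = 28, d_6 = (1144 - 28^2)/40 = 360/40 = 9, a_6 = floor((33 + 28)/9) = 6.
  m_7 = 9*6 - 28 = 26, d_7 = (1144 - 26^2)/9 = 468/9 = 52, a_7 = floor((33 + 26)/52) = 1.
  m_8 = 52*1 - 26 = 26, d_8 = (1144 - 26^2)/52 = 468/52 = 9, a_8 = floor((33 + 26)/9) = 6.
  m_9 = 9*6 - 26 = 28, d_9 = (1144 - 28^2)/9 = 360/9 = 40, a_9 = floor((33 + 28)/40) = 1.
  m_10 = 40*1 - 28 = 12, d_10 = (1144 - 12^2)/40 = 1000/40 = 25, a_10 = floor((33 + 12)/25) = 1.
  m_11 = 25*1 - 12 = 13, d_11 = (1144 - 13^2)/25 = 975/25 = 39, a_11 = floor((33 + 13)/39) = 1.
  m_12 = 39*1 - 13 = 26, d_12 = (1144 - 26^2)/39 = 468/39 = 12, a_12 = floor((33 + 26)/12) = 4.
  m_13 = 12*4 - 26 = 22, d_13 = (1144 - 22^2)/12 = 660/12 = 55, a_13 = floor((33 + 22)/55) = 1.
  m_14 = 55*1 - 22 = 33, d_14 = (1144 - 33^2)/55 = 55/55 = 1, a_14 = floor((33 + 33)/1) = 66.
  m_15 = 1*66 - 33 = 33, d_15 = (1144 - 33^2)/1 = 55/1 = 55: (m_15, d_15) = (m_1, d_1) = (33, 55), so from here the quotients repeat a_1, ..., a_14; the period length is 14.
So sqrt(1144) = [33; (1, 4, 1, 1, 1, 6, 1, 6, 1, 1, 1, 4, 1, 66)] with period length k = 14.
k is even, so the fundamental solution of x^2 - 1144y^2 = 1 is (p_{k-1}, q_{k-1}) = (p_13, q_13); compute convergents through index 13.
Convergents (p_i = a_i*p_{i-1} + p_{i-2}, q_i = a_i*q_{i-1} + q_{i-2} with p_{-2}=0, p_{-1}=1, q_{-2}=1, q_{-1}=0):
  i=0: a_0=33, p_0 = 33*1 + 0 = 33, q_0 = 33*0 + 1 = 1.
  i=1: a_1=1, p_1 = 1*33 + 1 = 34, q_1 = 1*1 + 0 = 1.
  i=2: a_2=4, p_2 = 4*34 + 33 = 169, q_2 = 4*1 + 1 = 5.
  i=3: a_3=1, p_3 = 1*169 + 34 = 203, q_3 = 1*5 + 1 = 6.
  i=4: a_4=1, p_4 = 1*203 + 169 = 372, q_4 = 1*6 + 5 = 11.
  i=5: a_5=1, p_5 = 1*372 + 203 = 575, q_5 = 1*11 + 6 = 17.
  i=6: a_6=6, p_6 = 6*575 + 372 = 3822, q_6 = 6*17 + 11 = 113.
  i=7: a_7=1, p_7 = 1*3822 + 575 = 4397, q_7 = 1*113 + 17 = 130.
  i=8: a_8=6, p_8 = 6*4397 + 3822 = 30204, q_8 = 6*130 + 113 = 893.
  i=9: a_9=1, p_9 = 1*30204 + 4397 = 34601, q_9 = 1*893 + 130 = 1023.
  i=10: a_10=1, p_10 = 1*34601 + 30204 = 64805, q_10 = 1*1023 + 893 = 1916.
  i=11: a_11=1, p_11 = 1*64805 + 34601 = 99406, q_11 = 1*1916 + 1023 = 2939.
  i=12: a_12=4, p_12 = 4*99406 + 64805 = 462429, q_12 = 4*2939 + 1916 = 13672.
  i=13: a_13=1, p_13 = 1*462429 + 99406 = 561835, q_13 = 1*13672 + 2939 = 16611.
Check: 561835^2 - 1144*16611^2 = 315658567225 - 315658567224 = 1, so (x, y) = (561835, 16611) solves the equation, and by the theorem it is the least positive solution.

(x, y) = (561835, 16611)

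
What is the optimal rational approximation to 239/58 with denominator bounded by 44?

Expand x = 239/58 as a continued fraction with the Euclidean algorithm:
  239 = 4*58 + 7, so a_0 = 4.
  58 = 8*7 + 2, so a_1 = 8.
  7 = 3*2 + 1, so a_2 = 3.
  2 = 2*1 + 0, so a_3 = 2.
so x = [4; 8, 3, 2].
Convergents (p_i = a_i*p_{i-1} + p_{i-2}, q_i = a_i*q_{i-1} + q_{i-2} with p_{-2}=0, p_{-1}=1, q_{-2}=1, q_{-1}=0), until the denominator exceeds 44:
  i=0: a_0=4, p_0 = 4*1 + 0 = 4, q_0 = 4*0 + 1 = 1.
  i=1: a_1=8, p_1 = 8*4 + 1 = 33, q_1 = 8*1 + 0 = 8.
  i=2: a_2=3, p_2 = 3*33 + 4 = 103, q_2 = 3*8 + 1 = 25.
  i=3: a_3=2, p_3 = 2*103 + 33 = 239, q_3 = 2*25 + 8 = 58.
q_3 = 58 > 44, so the last convergent with denominator <= 44 is p_2/q_2 = 103/25.
The closest fraction with denominator <= 44 is either p_2/q_2 or the intermediate fraction (k*p_2 + p_1)/(k*q_2 + q_1) with the largest k >= 1 whose denominator stays <= 44; these approach x as k grows, and every other convergent or intermediate fraction in range is farther away.
Largest k: floor((44 - q_1)/q_2) = floor((44 - 8)/25) = 1.
That gives (1*103 + 33)/(1*25 + 8) = 136/33.
Compare the errors: |x - 103/25| = |239*25 - 103*58|/(58*25) = 1/1450, and |x - 136/33| = |239*33 - 136*58|/(58*33) = 1/1914.
Cross-multiplying, 1*1450 = 1450 < 1914 = 1*1914, so 1/1914 is smaller: the intermediate fraction 136/33 is closer to x than 103/25.

136/33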